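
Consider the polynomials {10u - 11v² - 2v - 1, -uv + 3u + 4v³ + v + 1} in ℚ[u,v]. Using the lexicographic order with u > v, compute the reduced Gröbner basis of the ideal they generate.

G = {u - 11/10v² - ⅕v - 1/10, v³ + 31/29v² + 15/29v + 13/29}

f_1 = 10u - 11v² - 2v - 1, LT = u.
f_2 = -uv + 3u + 4v³ + v + 1, LT = uv.

S(f_1,f_2): lcm = uv. S = 3u + 29/10v³ - ⅕v² + 9/10v + 1.
  leading term u: subtract (3/10)·f_1 from 3u + 29/10v³ - ⅕v² + 9/10v + 1 → 29/10v³ + 31/10v² + 3/2v + 13/10
  leading term v³: no divisor's leading term divides it; move 29/10v³ to the remainder.
  leading term v²: no divisor's leading term divides it; move 31/10v² to the remainder.
  leading term v: no divisor's leading term divides it; move 3/2v to the remainder.
  leading term 1: no divisor's leading term divides it; move 13/10 to the remainder.
  remainder 29/10v³ + 31/10v² + 3/2v + 13/10 ≠ 0; add g_3 = 29/10v³ + 31/10v² + 3/2v + 13/10 to the basis.

The other S-polynomials (S(f_1,g_3), S(f_2,g_3)) all reduce to 0 modulo the current basis, so we have a Gröbner basis.
Inter-reduce: drop elements whose leading term is divisible by another's, tail-reduce, and make monic.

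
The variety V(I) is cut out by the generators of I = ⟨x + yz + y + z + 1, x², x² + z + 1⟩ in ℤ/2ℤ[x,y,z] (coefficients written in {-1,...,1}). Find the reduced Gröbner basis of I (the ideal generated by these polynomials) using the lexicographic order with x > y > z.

G = {x, z + 1}

f_1 = x + yz + y + z + 1, LT = x.
f_2 = x², LT = x².
f_3 = x² + z + 1, LT = x².

S(f_1,f_2): lcm = x². S = xyz + xy + xz + x.
  reduce S modulo (f_1, f_2, f_3):
  remainder y²z² + y² + z² + 1 ≠ 0; add g_4 = y²z² + y² + z² + 1 to the basis.

S(f_1,f_3): lcm = x². S = xyz + xy + xz + x + z + 1.
  reduce S modulo (f_1, f_2, f_3, g_4):
  remainder z + 1 ≠ 0; add g_5 = z + 1 to the basis.

The other S-polynomials (S(f_2,f_3), S(f_1,g_4), S(f_2,g_4), S(f_3,g_4), S(f_1,g_5), S(f_2,g_5), S(f_3,g_5), S(g_4,g_5)) all reduce to 0 modulo the current basis, so we have a Gröbner basis.
Inter-reduce: drop elements whose leading term is divisible by another's, tail-reduce, and make monic.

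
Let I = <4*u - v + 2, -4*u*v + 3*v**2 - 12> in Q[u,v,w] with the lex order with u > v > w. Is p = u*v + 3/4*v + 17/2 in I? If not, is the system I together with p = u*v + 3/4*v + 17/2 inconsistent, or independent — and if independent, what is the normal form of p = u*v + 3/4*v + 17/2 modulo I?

First compute the reduced Gröbner basis of I by Buchberger's algorithm.
f_1 = 4*u - v + 2, LT = u.
f_2 = -4*u*v + 3*v**2 - 12, LT = u*v.

S(f_1,f_2): lcm = u*v. S = 1/2*v**2 + 1/2*v - 3.
  leading term v**2: no divisor's leading term divides it; move 1/2*v**2 to the remainder.
  leading term v: no divisor's leading term divides it; move 1/2*v to the remainder.
  leading term 1: no divisor's leading term divides it; move -3 to the remainder.
  remainder 1/2*v**2 + 1/2*v - 3 ≠ 0; add h_3 = 1/2*v**2 + 1/2*v - 3 to the basis.

The other S-polynomials (S(f_1,h_3), S(f_2,h_3)) all reduce to 0 modulo the current basis, so we have a Gröbner basis.
Inter-reduce: drop elements whose leading term is divisible by another's, tail-reduce, and make monic.
Reduced Gröbner basis: {u - 1/4*v + 1/2, v**2 + v - 6}.
Label its elements g_1 = u - 1/4*v + 1/2, g_2 = v**2 + v - 6.

Reduce p = u*v + 3/4*v + 17/2 modulo G:
  leading term u*v: subtract (v)·g_1 from u*v + 3/4*v + 17/2 → 1/4*v**2 + 1/4*v + 17/2
  leading term v**2: subtract (1/4)·g_2 from 1/4*v**2 + 1/4*v + 17/2 → 10
  leading term 1: no divisor's leading term divides it; move 10 to the remainder.
  normal form = 10.
The normal form is nonzero, so p ∉ I. Since p minus its normal form lies in I, I + (p) = I + (r) where r = 10; decide whether this ideal is the whole ring.
Here r = 10 is a nonzero constant, hence a unit: 1 ∈ I + (p), the Gröbner basis of I + (p) is {1}, and the enlarged system has no common solution — adjoining p is inconsistent.

Adjoining u*v + 3/4*v + 17/2 makes the ideal the whole ring: the system is inconsistent.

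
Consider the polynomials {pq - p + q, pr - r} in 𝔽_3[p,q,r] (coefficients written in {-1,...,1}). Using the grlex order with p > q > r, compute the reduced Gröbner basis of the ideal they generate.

G = {pq - p + q, pr - r, qr + r}

f_1 = pq - p + q, LT = pq.
f_2 = pr - r, LT = pr.

S(f_1,f_2): lcm = pqr. S = -pr - qr.
  reduce S modulo (f_1, f_2):
  remainder -qr - r ≠ 0; add g_3 = -qr - r to the basis.

The other S-polynomials (S(f_1,g_3), S(f_2,g_3)) all reduce to 0 modulo the current basis, so we have a Gröbner basis.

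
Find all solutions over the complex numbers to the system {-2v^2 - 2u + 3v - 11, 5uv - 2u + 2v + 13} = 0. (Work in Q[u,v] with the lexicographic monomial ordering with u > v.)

Compute a lex Gröbner basis by Buchberger's algorithm.
f_1 = -2u - 2v^2 + 3v - 11, LT = u.
f_2 = 5uv - 2u + 2v + 13, LT = uv.

S(f_1,f_2): lcm = uv. S = 2/5u + v^3 - 3/2v^2 + 51/10v - 13/5.
  reduce S modulo (f_1, f_2):
  remainder v^3 - 19/10v^2 + 57/10v - 24/5 ≠ 0; add h_3 = v^3 - 19/10v^2 + 57/10v - 24/5 to the basis.

The other S-polynomials (S(f_1,h_3), S(f_2,h_3)) all reduce to 0 modulo the current basis, so we have a Gröbner basis.
Inter-reduce: drop elements whose leading term is divisible by another's, tail-reduce, and make monic.
Reduced Gröbner basis: {u + v^2 - 3/2v + 11/2, v^3 - 19/10v^2 + 57/10v - 24/5}.

Since the basis is lex-ordered, v^3 - 19/10v^2 + 57/10v - 24/5 is univariate in v. Its roots are {1, 9/20 - sqrt(1839)*I/20, 9/20 + sqrt(1839)*I/20}. Back-substituting each root into the other basis elements fixes the other coordinates.
  v = 1: the earlier basis element becomes u + 5 = 0, giving u = -5 — point (-5, 1).
  v = 9/20 - sqrt(1839)*I/20: the earlier basis element becomes u + 43/100 + 3*sqrt(1839)*I/100 = 0, giving u = -43/100 - 3*sqrt(1839)*I/100 — point (-43/100 - 3*sqrt(1839)*I/100, 9/20 - sqrt(1839)*I/20).
  v = 9/20 + sqrt(1839)*I/20: the earlier basis element becomes u + 43/100 - 3*sqrt(1839)*I/100 = 0, giving u = -43/100 + 3*sqrt(1839)*I/100 — point (-43/100 + 3*sqrt(1839)*I/100, 9/20 + sqrt(1839)*I/20).

{(-5, 1), (-43/100 - 3*sqrt(1839)*I/100, 9/20 - sqrt(1839)*I/20), (-43/100 + 3*sqrt(1839)*I/100, 9/20 + sqrt(1839)*I/20)}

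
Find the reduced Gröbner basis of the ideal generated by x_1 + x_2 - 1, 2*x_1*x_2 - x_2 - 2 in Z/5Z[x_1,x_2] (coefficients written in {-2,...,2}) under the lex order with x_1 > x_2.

G = {x_1 + x_2 - 1, x_2**2 + 2*x_2 + 1}

f_1 = x_1 + x_2 - 1, LT = x_1.
f_2 = 2*x_1*x_2 - x_2 - 2, LT = x_1*x_2.

S(f_1,f_2): lcm = x_1*x_2. S = x_2**2 + 2*x_2 + 1.
  leading term x_2**2: no divisor's leading term divides it; move x_2**2 to the remainder.
  leading term x_2: no divisor's leading term divides it; move 2*x_2 to the remainder.
  leading term 1: no divisor's leading term divides it; move 1 to the remainder.
  remainder x_2**2 + 2*x_2 + 1 ≠ 0; add g_3 = x_2**2 + 2*x_2 + 1 to the basis.

The other S-polynomials (S(f_1,g_3), S(f_2,g_3)) all reduce to 0 modulo the current basis, so we have a Gröbner basis.
Inter-reduce: drop elements whose leading term is divisible by another's, tail-reduce, and make monic.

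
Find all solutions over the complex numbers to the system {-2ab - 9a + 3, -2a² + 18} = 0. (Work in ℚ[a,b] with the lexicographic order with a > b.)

Compute a lex Gröbner basis by Buchberger's algorithm.
f_1 = -2ab - 9a + 3, LT = ab.
f_2 = -2a² + 18, LT = a².

S(f_1,f_2): lcm = a²b. S = 9/2a² - 3/2a + 9b.
  reduce S modulo (f_1, f_2):
  remainder -3/2a + 9b + 81/2 ≠ 0; add h_3 = -3/2a + 9b + 81/2 to the basis.

S(f_1,h_3): lcm = ab. S = 9/2a + 6b² + 27b - 3/2.
  reduce S modulo (f_1, f_2, h_3):
  remainder 6b² + 54b + 120 ≠ 0; add h_4 = 6b² + 54b + 120 to the basis.

The other S-polynomials (S(f_2,h_3), S(f_1,h_4), S(f_2,h_4), S(h_3,h_4)) all reduce to 0 modulo the current basis, so we have a Gröbner basis.
Inter-reduce: drop elements whose leading term is divisible by another's, tail-reduce, and make monic.
Reduced Gröbner basis: {a - 6b - 27, b² + 9b + 20}.

Since the basis is lex-ordered, b² + 9b + 20 is univariate in b. Its roots are {-5, -4}. Back-substituting each root into the other basis elements fixes the other coordinates.
  b = -5: the earlier basis element becomes a + 3 = 0, giving a = -3 — point (-3, -5).
  b = -4: the earlier basis element becomes a - 3 = 0, giving a = 3 — point (3, -4).

{(-3, -5), (3, -4)}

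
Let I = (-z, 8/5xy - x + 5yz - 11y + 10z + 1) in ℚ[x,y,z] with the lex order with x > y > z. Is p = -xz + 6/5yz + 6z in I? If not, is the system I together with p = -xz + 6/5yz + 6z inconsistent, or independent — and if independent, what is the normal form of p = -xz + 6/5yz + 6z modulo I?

First compute the reduced Gröbner basis of I by Buchberger's algorithm.
f_1 = -z, LT = z.
f_2 = 8/5xy - x + 5yz - 11y + 10z + 1, LT = xy.

S(f_1,f_2): leading monomials are coprime, so the S-polynomial reduces to 0 (Buchberger's first criterion).
Every S-polynomial of the final basis reduces to 0, so we have a Gröbner basis.
Inter-reduce: drop elements whose leading term is divisible by another's, tail-reduce, and make monic.
Reduced Gröbner basis: {xy - ⅝x - 55/8y + ⅝, z}.
Label its elements g_1 = xy - ⅝x - 55/8y + ⅝, g_2 = z.

Reduce p = -xz + 6/5yz + 6z modulo G:
  leading term xz: subtract (-x)·g_2 from -xz + 6/5yz + 6z → 6/5yz + 6z
  leading term yz: subtract (6/5y)·g_2 from 6/5yz + 6z → 6z
  leading term z: subtract (6)·g_2 from 6z → 0
  normal form = 0.
Since the normal form is 0, p ∈ I.

-xz + 6/5yz + 6z lies in I (it reduces to 0).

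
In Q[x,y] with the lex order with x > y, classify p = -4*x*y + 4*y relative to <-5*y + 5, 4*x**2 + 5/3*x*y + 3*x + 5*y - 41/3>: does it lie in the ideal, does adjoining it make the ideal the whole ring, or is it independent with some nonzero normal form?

-4*x*y + 4*y is independent of I; its normal form modulo I is -4*x + 4.

First compute the reduced Gröbner basis of I by Buchberger's algorithm.
f_1 = -5*y + 5, LT = y.
f_2 = 4*x**2 + 5/3*x*y + 3*x + 5*y - 41/3, LT = x**2.

The S-polynomials (S(f_1,f_2)) all reduce to 0 modulo the current basis, so we have a Gröbner basis.
Inter-reduce: drop elements whose leading term is divisible by another's, tail-reduce, and make monic.
Reduced Gröbner basis: {x**2 + 7/6*x - 13/6, y - 1}.
Label its elements g_1 = x**2 + 7/6*x - 13/6, g_2 = y - 1.

Reduce p = -4*x*y + 4*y modulo G:
  leading term x*y: subtract (-4*x)·g_2 from -4*x*y + 4*y → -4*x + 4*y
  leading term x: no divisor's leading term divides it; move -4*x to the remainder.
  leading term y: subtract (4)·g_2 from 4*y → 4
  leading term 1: no divisor's leading term divides it; move 4 to the remainder.
  normal form = -4*x + 4.
The normal form is nonzero, so p ∉ I. Since p minus its normal form lies in I, I + (p) = I + (r) where r = -4*x + 4; decide whether this ideal is the whole ring.
Run Buchberger on G together with r (pairs among the g_i already reduce to 0 since G is a Gröbner basis):
g_1 = x**2 + 7/6*x - 13/6, LT = x**2.
g_2 = y - 1, LT = y.
r = -4*x + 4, LT = x.

The S-polynomials (S(g_1,g_2), S(g_1,r), S(g_2,r)) all reduce to 0 modulo the current basis, so we have a Gröbner basis.
Inter-reduce: drop elements whose leading term is divisible by another's, tail-reduce, and make monic.
Reduced Gröbner basis: {x - 1, y - 1}.
The reduced Gröbner basis of I + (p) is {x - 1, y - 1} ≠ {1}, a proper ideal, so the enlarged system stays consistent: p is independent of I, with normal form -4*x + 4.

Ideal membership is decidable via reduction modulo a Gröbner basis.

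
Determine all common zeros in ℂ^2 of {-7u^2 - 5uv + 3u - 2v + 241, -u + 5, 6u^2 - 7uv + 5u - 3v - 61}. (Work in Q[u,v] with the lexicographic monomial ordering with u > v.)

Compute a lex Gröbner basis by Buchberger's algorithm.
f_1 = -7u^2 - 5uv + 3u - 2v + 241, LT = u^2.
f_2 = -u + 5, LT = u.
f_3 = 6u^2 - 7uv + 5u - 3v - 61, LT = u^2.

S(f_1,f_2): lcm = u^2. S = 5/7uv + 32/7u + 2/7v - 241/7.
  leading term uv: subtract (-5/7v)·f_2 from 5/7uv + 32/7u + 2/7v - 241/7 → 32/7u + 27/7v - 241/7
  leading term u: subtract (-32/7)·f_2 from 32/7u + 27/7v - 241/7 → 27/7v - 81/7
  leading term v: no divisor's leading term divides it; move 27/7v to the remainder.
  leading term 1: no divisor's leading term divides it; move -81/7 to the remainder.
  remainder 27/7v - 81/7 ≠ 0; add h_4 = 27/7v - 81/7 to the basis.

The other S-polynomials (S(f_1,f_3), S(f_2,f_3), S(f_1,h_4), S(f_2,h_4), S(f_3,h_4)) all reduce to 0 modulo the current basis, so we have a Gröbner basis.
Inter-reduce: drop elements whose leading term is divisible by another's, tail-reduce, and make monic.
Reduced Gröbner basis: {u - 5, v - 3}.

From the last basis element, v - 3 = 0, so v takes values in {3}. Each choice, substituted upward through the basis, yields the corresponding point(s) of the solution set.
  v = 3: the earlier basis element becomes u - 5 = 0, giving u = 5 — point (5, 3).
Check: every point annihilates each of the original generators.

{(5, 3)}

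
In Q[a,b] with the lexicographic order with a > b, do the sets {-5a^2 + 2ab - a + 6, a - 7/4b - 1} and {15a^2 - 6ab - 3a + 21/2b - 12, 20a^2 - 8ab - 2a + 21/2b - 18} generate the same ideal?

Equality of ideals is decidable: compute both reduced Gröbner bases (unique for the ordering) and check whether they agree.
Buchberger on the first generating set:
f_1 = -5a^2 + 2ab - a + 6, LT = a^2.
f_2 = a - 7/4b - 1, LT = a.

S(f_1,f_2): lcm = a^2. S = 27/20ab + 6/5a - 6/5.
  leading term ab: subtract (27/20b)·f_2 from 27/20ab + 6/5a - 6/5 → 6/5a + 189/80b^2 + 27/20b - 6/5
  leading term a: subtract (6/5)·f_2 from 6/5a + 189/80b^2 + 27/20b - 6/5 → 189/80b^2 + 69/20b
  leading term b^2: no divisor's leading term divides it; move 189/80b^2 to the remainder.
  leading term b: no divisor's leading term divides it; move 69/20b to the remainder.
  remainder 189/80b^2 + 69/20b ≠ 0; add g_3 = 189/80b^2 + 69/20b to the basis.

S(f_1,g_3): leading monomials are coprime, so the S-polynomial reduces to 0 (Buchberger's first criterion).
S(f_2,g_3): leading monomials are coprime, so the S-polynomial reduces to 0 (Buchberger's first criterion).
Every S-polynomial of the final basis reduces to 0, so we have a Gröbner basis.
Inter-reduce: drop elements whose leading term is divisible by another's, tail-reduce, and make monic.
Reduced Gröbner basis: {a - 7/4b - 1, b^2 + 92/63b}.

Buchberger on the second generating set:
h_1 = 15a^2 - 6ab - 3a + 21/2b - 12, LT = a^2.
h_2 = 20a^2 - 8ab - 2a + 21/2b - 18, LT = a^2.

S(h_1,h_2): lcm = a^2. S = -1/10a + 7/40b + 1/10.
  leading term a: no divisor's leading term divides it; move -1/10a to the remainder.
  leading term b: no divisor's leading term divides it; move 7/40b to the remainder.
  leading term 1: no divisor's leading term divides it; move 1/10 to the remainder.
  remainder -1/10a + 7/40b + 1/10 ≠ 0; add k_3 = -1/10a + 7/40b + 1/10 to the basis.

S(h_1,k_3): lcm = a^2. S = 27/20ab + 4/5a + 7/10b - 4/5.
  leading term ab: subtract (-27/2b)·k_3 from 27/20ab + 4/5a + 7/10b - 4/5 → 4/5a + 189/80b^2 + 41/20b - 4/5
  leading term a: subtract (-8)·k_3 from 4/5a + 189/80b^2 + 41/20b - 4/5 → 189/80b^2 + 69/20b
  leading term b^2: no divisor's leading term divides it; move 189/80b^2 to the remainder.
  leading term b: no divisor's leading term divides it; move 69/20b to the remainder.
  remainder 189/80b^2 + 69/20b ≠ 0; add k_4 = 189/80b^2 + 69/20b to the basis.

S(h_2,k_3): lcm = a^2. S = 27/20ab + 9/10a + 21/40b - 9/10.
  leading term ab: subtract (-27/2b)·k_3 from 27/20ab + 9/10a + 21/40b - 9/10 → 9/10a + 189/80b^2 + 15/8b - 9/10
  leading term a: subtract (-9)·k_3 from 9/10a + 189/80b^2 + 15/8b - 9/10 → 189/80b^2 + 69/20b
  leading term b^2: subtract (1)·k_4 from 189/80b^2 + 69/20b → 0
  remainder 0.

S(h_1,k_4): leading monomials are coprime, so the S-polynomial reduces to 0 (Buchberger's first criterion).
S(h_2,k_4): leading monomials are coprime, so the S-polynomial reduces to 0 (Buchberger's first criterion).
S(k_3,k_4): leading monomials are coprime, so the S-polynomial reduces to 0 (Buchberger's first criterion).
Every S-polynomial of the final basis reduces to 0, so we have a Gröbner basis.
Inter-reduce: drop elements whose leading term is divisible by another's, tail-reduce, and make monic.
Reduced Gröbner basis: {a - 7/4b - 1, b^2 + 92/63b}.

These coincide, so the ideals are equal.

Yes, the ideals are equal.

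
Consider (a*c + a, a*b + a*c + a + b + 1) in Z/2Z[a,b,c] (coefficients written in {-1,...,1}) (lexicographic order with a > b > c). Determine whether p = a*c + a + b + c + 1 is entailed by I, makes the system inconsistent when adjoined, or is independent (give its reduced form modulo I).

a*c + a + b + c + 1 is independent of I; its normal form modulo I is b + c + 1.

First compute the reduced Gröbner basis of I by Buchberger's algorithm.
f_1 = a*c + a, LT = a*c.
f_2 = a*b + a*c + a + b + 1, LT = a*b.

S(f_1,f_2): lcm = a*b*c. S = a*b + a*c**2 + a*c + b*c + c.
  leading term a*b: subtract (1)·f_2 from a*b + a*c**2 + a*c + b*c + c → a*c**2 + a + b*c + b + c + 1
  leading term a*c**2: subtract (c)·f_1 from a*c**2 + a + b*c + b + c + 1 → a*c + a + b*c + b + c + 1
  leading term a*c: subtract (1)·f_1 from a*c + a + b*c + b + c + 1 → b*c + b + c + 1
  leading term b*c: no divisor's leading term divides it; move b*c to the remainder.
  leading term b: no divisor's leading term divides it; move b to the remainder.
  leading term c: no divisor's leading term divides it; move c to the remainder.
  leading term 1: no divisor's leading term divides it; move 1 to the remainder.
  remainder b*c + b + c + 1 ≠ 0; add h_3 = b*c + b + c + 1 to the basis.

The other S-polynomials (S(f_1,h_3), S(f_2,h_3)) all reduce to 0 modulo the current basis, so we have a Gröbner basis.
Inter-reduce: drop elements whose leading term is divisible by another's, tail-reduce, and make monic.
Reduced Gröbner basis: {a*b + b + 1, a*c + a, b*c + b + c + 1}.
Label its elements g_1 = a*b + b + 1, g_2 = a*c + a, g_3 = b*c + b + c + 1.

Reduce p = a*c + a + b + c + 1 modulo G:
  leading term a*c: subtract (1)·g_2 from a*c + a + b + c + 1 → b + c + 1
  leading term b: no divisor's leading term divides it; move b to the remainder.
  leading term c: no divisor's leading term divides it; move c to the remainder.
  leading term 1: no divisor's leading term divides it; move 1 to the remainder.
  normal form = b + c + 1.
The normal form is nonzero, so p ∉ I. Since p minus its normal form lies in I, I + (p) = I + (r) where r = b + c + 1; decide whether this ideal is the whole ring.
Run Buchberger on G together with r (pairs among the g_i already reduce to 0 since G is a Gröbner basis):
g_1 = a*b + b + 1, LT = a*b.
g_2 = a*c + a, LT = a*c.
g_3 = b*c + b + c + 1, LT = b*c.
r = b + c + 1, LT = b.

S(g_1,r): lcm = a*b. S = a*c + a + b + 1.
  leading term a*c: subtract (1)·g_2 from a*c + a + b + 1 → b + 1
  leading term b: subtract (1)·r from b + 1 → c
  leading term c: no divisor's leading term divides it; move c to the remainder.
  remainder c ≠ 0; add m_5 = c to the basis.

S(g_2,m_5): lcm = a*c. S = a.
  leading term a: no divisor's leading term divides it; move a to the remainder.
  remainder a ≠ 0; add m_6 = a to the basis.

The other S-polynomials (S(g_1,g_2), S(g_1,g_3), S(g_2,g_3), S(g_2,r), S(g_3,r), S(g_1,m_5), S(g_3,m_5), S(r,m_5), S(g_1,m_6), S(g_2,m_6), S(g_3,m_6), S(r,m_6), S(m_5,m_6)) all reduce to 0 modulo the current basis, so we have a Gröbner basis.
Inter-reduce: drop elements whose leading term is divisible by another's, tail-reduce, and make monic.
Reduced Gröbner basis: {a, b + 1, c}.
The reduced Gröbner basis of I + (p) is {a, b + 1, c} ≠ {1}, a proper ideal, so the enlarged system stays consistent: p is independent of I, with normal form b + c + 1.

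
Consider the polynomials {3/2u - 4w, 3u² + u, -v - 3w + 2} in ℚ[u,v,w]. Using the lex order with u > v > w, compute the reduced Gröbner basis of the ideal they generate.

f_1 = 3/2u - 4w, LT = u.
f_2 = 3u² + u, LT = u².
f_3 = -v - 3w + 2, LT = v.

S(f_1,f_2): lcm = u². S = -8/3uw - ⅓u.
  leading term uw: subtract (-16/9w)·f_1 from -8/3uw - ⅓u → -⅓u - 64/9w²
  leading term u: subtract (-2/9)·f_1 from -⅓u - 64/9w² → -64/9w² - 8/9w
  leading term w²: no divisor's leading term divides it; move -64/9w² to the remainder.
  leading term w: no divisor's leading term divides it; move -8/9w to the remainder.
  remainder -64/9w² - 8/9w ≠ 0; add g_4 = -64/9w² - 8/9w to the basis.

The other S-polynomials (S(f_1,f_3), S(f_2,f_3), S(f_1,g_4), S(f_2,g_4), S(f_3,g_4)) all reduce to 0 modulo the current basis, so we have a Gröbner basis.
Inter-reduce: drop elements whose leading term is divisible by another's, tail-reduce, and make monic.

G = {u - 8/3w, v + 3w - 2, w² + ⅛w}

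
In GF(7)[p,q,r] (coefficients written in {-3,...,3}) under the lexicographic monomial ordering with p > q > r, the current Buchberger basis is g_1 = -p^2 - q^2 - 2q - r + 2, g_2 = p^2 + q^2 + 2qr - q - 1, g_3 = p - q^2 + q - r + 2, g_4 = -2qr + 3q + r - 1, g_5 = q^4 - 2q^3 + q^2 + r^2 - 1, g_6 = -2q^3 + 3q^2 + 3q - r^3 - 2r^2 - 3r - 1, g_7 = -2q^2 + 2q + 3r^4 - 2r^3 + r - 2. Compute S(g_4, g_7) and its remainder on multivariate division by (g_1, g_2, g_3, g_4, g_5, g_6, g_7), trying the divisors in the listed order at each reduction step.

lcm(LM(g_4), LM(g_7)) = q^2r.
S = (lcm/LT(g_4))·g_4 − (lcm/LT(g_7))·g_7 = 2q^2 - 3qr - 3q - 2r^5 - r^4 - 3r^2 - r.
Reduce S modulo (g_1, g_2, g_3, g_4, g_5, g_6, g_7) in that order:
  leading term q^2: subtract (-1)·g_7 from 2q^2 - 3qr - 3q - 2r^5 - r^4 - 3r^2 - r → -3qr - q - 2r^5 + 2r^4 - 2r^3 - 3r^2 - 2
  leading term qr: subtract (-2)·g_4 from -3qr - q - 2r^5 + 2r^4 - 2r^3 - 3r^2 - 2 → -2q - 2r^5 + 2r^4 - 2r^3 - 3r^2 + 2r + 3
  leading term q: no divisor's leading term divides it; move -2q to the remainder.
  leading term r^5: no divisor's leading term divides it; move -2r^5 to the remainder.
  leading term r^4: no divisor's leading term divides it; move 2r^4 to the remainder.
  leading term r^3: no divisor's leading term divides it; move -2r^3 to the remainder.
  leading term r^2: no divisor's leading term divides it; move -3r^2 to the remainder.
  leading term r: no divisor's leading term divides it; move 2r to the remainder.
  leading term 1: no divisor's leading term divides it; move 3 to the remainder.
The remainder -2q - 2r^5 + 2r^4 - 2r^3 - 3r^2 + 2r + 3 is nonzero, so it would be added as the next basis element.

S(g_4, g_7) = 2q^2 - 3qr - 3q - 2r^5 - r^4 - 3r^2 - r; remainder on division = -2q - 2r^5 + 2r^4 - 2r^3 - 3r^2 + 2r + 3.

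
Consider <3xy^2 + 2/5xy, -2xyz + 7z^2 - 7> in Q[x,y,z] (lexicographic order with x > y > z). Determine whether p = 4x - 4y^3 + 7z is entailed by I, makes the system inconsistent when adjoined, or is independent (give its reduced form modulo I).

4x - 4y^3 + 7z is independent of I; its normal form modulo I is 4x - 4y^3 + 7z.

First compute the reduced Gröbner basis of I by Buchberger's algorithm.
f_1 = 3xy^2 + 2/5xy, LT = xy^2.
f_2 = -2xyz + 7z^2 - 7, LT = xyz.

S(f_1,f_2): lcm = xy^2z. S = 2/15xyz + 7/2yz^2 - 7/2y.
  leading term xyz: subtract (-1/15)·f_2 from 2/15xyz + 7/2yz^2 - 7/2y → 7/2yz^2 - 7/2y + 7/15z^2 - 7/15
  leading term yz^2: no divisor's leading term divides it; move 7/2yz^2 to the remainder.
  leading term y: no divisor's leading term divides it; move -7/2y to the remainder.
  leading term z^2: no divisor's leading term divides it; move 7/15z^2 to the remainder.
  leading term 1: no divisor's leading term divides it; move -7/15 to the remainder.
  remainder 7/2yz^2 - 7/2y + 7/15z^2 - 7/15 ≠ 0; add h_3 = 7/2yz^2 - 7/2y + 7/15z^2 - 7/15 to the basis.

S(f_2,h_3): lcm = xyz^2. S = xy - 2/15xz^2 + 2/15x - 7/2z^3 + 7/2z.
  leading term xy: no divisor's leading term divides it; move xy to the remainder.
  leading term xz^2: no divisor's leading term divides it; move -2/15xz^2 to the remainder.
  leading term x: no divisor's leading term divides it; move 2/15x to the remainder.
  leading term z^3: no divisor's leading term divides it; move -7/2z^3 to the remainder.
  leading term z: no divisor's leading term divides it; move 7/2z to the remainder.
  remainder xy - 2/15xz^2 + 2/15x - 7/2z^3 + 7/2z ≠ 0; add h_4 = xy - 2/15xz^2 + 2/15x - 7/2z^3 + 7/2z to the basis.

S(f_2,h_4): lcm = xyz. S = 2/15xz^3 - 2/15xz + 7/2z^4 - 7z^2 + 7/2.
  leading term xz^3: no divisor's leading term divides it; move 2/15xz^3 to the remainder.
  leading term xz: no divisor's leading term divides it; move -2/15xz to the remainder.
  leading term z^4: no divisor's leading term divides it; move 7/2z^4 to the remainder.
  leading term z^2: no divisor's leading term divides it; move -7z^2 to the remainder.
  leading term 1: no divisor's leading term divides it; move 7/2 to the remainder.
  remainder 2/15xz^3 - 2/15xz + 7/2z^4 - 7z^2 + 7/2 ≠ 0; add h_5 = 2/15xz^3 - 2/15xz + 7/2z^4 - 7z^2 + 7/2 to the basis.

The other S-polynomials (S(f_1,h_3), S(f_1,h_4), S(h_3,h_4), S(f_1,h_5), S(f_2,h_5), S(h_3,h_5), S(h_4,h_5)) all reduce to 0 modulo the current basis, so we have a Gröbner basis.
Inter-reduce: drop elements whose leading term is divisible by another's, tail-reduce, and make monic.
Reduced Gröbner basis: {xy - 2/15xz^2 + 2/15x - 7/2z^3 + 7/2z, xz^3 - xz + 105/4z^4 - 105/2z^2 + 105/4, yz^2 - y + 2/15z^2 - 2/15}.
Label its elements g_1 = xy - 2/15xz^2 + 2/15x - 7/2z^3 + 7/2z, g_2 = xz^3 - xz + 105/4z^4 - 105/2z^2 + 105/4, g_3 = yz^2 - y + 2/15z^2 - 2/15.

Reduce p = 4x - 4y^3 + 7z modulo G:
  leading term x: no divisor's leading term divides it; move 4x to the remainder.
  leading term y^3: no divisor's leading term divides it; move -4y^3 to the remainder.
  leading term z: no divisor's leading term divides it; move 7z to the remainder.
  normal form = 4x - 4y^3 + 7z.
The normal form is nonzero, so p ∉ I. Since p minus its normal form lies in I, I + (p) = I + (r) where r = 4x - 4y^3 + 7z; decide whether this ideal is the whole ring.
Run Buchberger on G together with r (pairs among the g_i already reduce to 0 since G is a Gröbner basis):
g_1 = xy - 2/15xz^2 + 2/15x - 7/2z^3 + 7/2z, LT = xy.
g_2 = xz^3 - xz + 105/4z^4 - 105/2z^2 + 105/4, LT = xz^3.
g_3 = yz^2 - y + 2/15z^2 - 2/15, LT = yz^2.
r = 4x - 4y^3 + 7z, LT = x.

S(g_1,r): lcm = xy. S = -2/15xz^2 + 2/15x + y^4 - 7/4yz - 7/2z^3 + 7/2z.
  leading term xz^2: subtract (-1/30z^2)·r from -2/15xz^2 + 2/15x + y^4 - 7/4yz - 7/2z^3 + 7/2z → 2/15x + y^4 - 2/15y^3z^2 - 7/4yz - 49/15z^3 + 7/2z
  leading term x: subtract (1/30)·r from 2/15x + y^4 - 2/15y^3z^2 - 7/4yz - 49/15z^3 + 7/2z → y^4 - 2/15y^3z^2 + 2/15y^3 - 7/4yz - 49/15z^3 + 49/15z
  leading term y^4: no divisor's leading term divides it; move y^4 to the remainder.
  leading term y^3z^2: subtract (-2/15y^2)·g_3 from -2/15y^3z^2 + 2/15y^3 - 7/4yz - 49/15z^3 + 49/15z → 4/225y^2z^2 - 4/225y^2 - 7/4yz - 49/15z^3 + 49/15z
  leading term y^2z^2: subtract (4/225y)·g_3 from 4/225y^2z^2 - 4/225y^2 - 7/4yz - 49/15z^3 + 49/15z → -8/3375yz^2 - 7/4yz + 8/3375y - 49/15z^3 + 49/15z
  leading term yz^2: subtract (-8/3375)·g_3 from -8/3375yz^2 - 7/4yz + 8/3375y - 49/15z^3 + 49/15z → -7/4yz - 49/15z^3 + 16/50625z^2 + 49/15z - 16/50625
  leading term yz: no divisor's leading term divides it; move -7/4yz to the remainder.
  leading term z^3: no divisor's leading term divides it; move -49/15z^3 to the remainder.
  leading term z^2: no divisor's leading term divides it; move 16/50625z^2 to the remainder.
  leading term z: no divisor's leading term divides it; move 49/15z to the remainder.
  leading term 1: no divisor's leading term divides it; move -16/50625 to the remainder.
  remainder y^4 - 7/4yz - 49/15z^3 + 16/50625z^2 + 49/15z - 16/50625 ≠ 0; add m_5 = y^4 - 7/4yz - 49/15z^3 + 16/50625z^2 + 49/15z - 16/50625 to the basis.

S(g_2,r): lcm = xz^3. S = -xz + y^3z^3 + 49/2z^4 - 105/2z^2 + 105/4.
  leading term xz: subtract (-1/4z)·r from -xz + y^3z^3 + 49/2z^4 - 105/2z^2 + 105/4 → y^3z^3 - y^3z + 49/2z^4 - 203/4z^2 + 105/4
  leading term y^3z^3: subtract (y^2z)·g_3 from y^3z^3 - y^3z + 49/2z^4 - 203/4z^2 + 105/4 → -2/15y^2z^3 + 2/15y^2z + 49/2z^4 - 203/4z^2 + 105/4
  leading term y^2z^3: subtract (-2/15yz)·g_3 from -2/15y^2z^3 + 2/15y^2z + 49/2z^4 - 203/4z^2 + 105/4 → 4/225yz^3 - 4/225yz + 49/2z^4 - 203/4z^2 + 105/4
  leading term yz^3: subtract (4/225z)·g_3 from 4/225yz^3 - 4/225yz + 49/2z^4 - 203/4z^2 + 105/4 → 49/2z^4 - 8/3375z^3 - 203/4z^2 + 8/3375z + 105/4
  leading term z^4: no divisor's leading term divides it; move 49/2z^4 to the remainder.
  leading term z^3: no divisor's leading term divides it; move -8/3375z^3 to the remainder.
  leading term z^2: no divisor's leading term divides it; move -203/4z^2 to the remainder.
  leading term z: no divisor's leading term divides it; move 8/3375z to the remainder.
  leading term 1: no divisor's leading term divides it; move 105/4 to the remainder.
  remainder 49/2z^4 - 8/3375z^3 - 203/4z^2 + 8/3375z + 105/4 ≠ 0; add m_6 = 49/2z^4 - 8/3375z^3 - 203/4z^2 + 8/3375z + 105/4 to the basis.

The other S-polynomials (S(g_1,g_2), S(g_1,g_3), S(g_2,g_3), S(g_3,r), S(g_1,m_5), S(g_2,m_5), S(g_3,m_5), S(r,m_5), S(g_1,m_6), S(g_2,m_6), S(g_3,m_6), S(r,m_6), S(m_5,m_6)) all reduce to 0 modulo the current basis, so we have a Gröbner basis.
Inter-reduce: drop elements whose leading term is divisible by another's, tail-reduce, and make monic.
Reduced Gröbner basis: {x - y^3 + 7/4z, y^4 - 7/4yz - 49/15z^3 + 16/50625z^2 + 49/15z - 16/50625, yz^2 - y + 2/15z^2 - 2/15, z^4 - 16/165375z^3 - 29/14z^2 + 16/165375z + 15/14}.
The reduced Gröbner basis of I + (p) is {x - y^3 + 7/4z, y^4 - 7/4yz - 49/15z^3 + 16/50625z^2 + 49/15z - 16/50625, yz^2 - y + 2/15z^2 - 2/15, z^4 - 16/165375z^3 - 29/14z^2 + 16/165375z + 15/14} ≠ {1}, a proper ideal, so the enlarged system stays consistent: p is independent of I, with normal form 4x - 4y^3 + 7z.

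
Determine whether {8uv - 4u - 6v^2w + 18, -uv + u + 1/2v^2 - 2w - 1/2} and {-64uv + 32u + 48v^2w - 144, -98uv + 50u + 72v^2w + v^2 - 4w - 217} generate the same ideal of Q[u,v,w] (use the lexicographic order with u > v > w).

Two ideals are equal iff their reduced Gröbner bases coincide (the reduced basis is unique for a fixed ordering).
Buchberger on the first generating set:
f_1 = 8uv - 4u - 6v^2w + 18, LT = uv.
f_2 = -uv + u + 1/2v^2 - 2w - 1/2, LT = uv.

S(f_1,f_2): lcm = uv. S = 1/2u - 3/4v^2w + 1/2v^2 - 2w + 7/4.
  leading term u: no divisor's leading term divides it; move 1/2u to the remainder.
  leading term v^2w: no divisor's leading term divides it; move -3/4v^2w to the remainder.
  leading term v^2: no divisor's leading term divides it; move 1/2v^2 to the remainder.
  leading term w: no divisor's leading term divides it; move -2w to the remainder.
  leading term 1: no divisor's leading term divides it; move 7/4 to the remainder.
  remainder 1/2u - 3/4v^2w + 1/2v^2 - 2w + 7/4 ≠ 0; add g_3 = 1/2u - 3/4v^2w + 1/2v^2 - 2w + 7/4 to the basis.

S(f_1,g_3): lcm = uv. S = -1/2u + 3/2v^3w - v^3 - 3/4v^2w + 4vw - 7/2v + 9/4.
  leading term u: subtract (-1)·g_3 from -1/2u + 3/2v^3w - v^3 - 3/4v^2w + 4vw - 7/2v + 9/4 → 3/2v^3w - v^3 - 3/2v^2w + 1/2v^2 + 4vw - 7/2v - 2w + 4
  leading term v^3w: no divisor's leading term divides it; move 3/2v^3w to the remainder.
  leading term v^3: no divisor's leading term divides it; move -v^3 to the remainder.
  leading term v^2w: no divisor's leading term divides it; move -3/2v^2w to the remainder.
  leading term v^2: no divisor's leading term divides it; move 1/2v^2 to the remainder.
  leading term vw: no divisor's leading term divides it; move 4vw to the remainder.
  leading term v: no divisor's leading term divides it; move -7/2v to the remainder.
  leading term w: no divisor's leading term divides it; move -2w to the remainder.
  leading term 1: no divisor's leading term divides it; move 4 to the remainder.
  remainder 3/2v^3w - v^3 - 3/2v^2w + 1/2v^2 + 4vw - 7/2v - 2w + 4 ≠ 0; add g_4 = 3/2v^3w - v^3 - 3/2v^2w + 1/2v^2 + 4vw - 7/2v - 2w + 4 to the basis.

The other S-polynomials (S(f_2,g_3), S(f_1,g_4), S(f_2,g_4), S(g_3,g_4)) all reduce to 0 modulo the current basis, so we have a Gröbner basis.
Inter-reduce: drop elements whose leading term is divisible by another's, tail-reduce, and make monic.
Reduced Gröbner basis: {u - 3/2v^2w + v^2 - 4w + 7/2, v^3w - 2/3v^3 - v^2w + 1/3v^2 + 8/3vw - 7/3v - 4/3w + 8/3}.

Buchberger on the second generating set:
h_1 = -64uv + 32u + 48v^2w - 144, LT = uv.
h_2 = -98uv + 50u + 72v^2w + v^2 - 4w - 217, LT = uv.

S(h_1,h_2): lcm = uv. S = 1/98u - 3/196v^2w + 1/98v^2 - 2/49w + 1/28.
  leading term u: no divisor's leading term divides it; move 1/98u to the remainder.
  leading term v^2w: no divisor's leading term divides it; move -3/196v^2w to the remainder.
  leading term v^2: no divisor's leading term divides it; move 1/98v^2 to the remainder.
  leading term w: no divisor's leading term divides it; move -2/49w to the remainder.
  leading term 1: no divisor's leading term divides it; move 1/28 to the remainder.
  remainder 1/98u - 3/196v^2w + 1/98v^2 - 2/49w + 1/28 ≠ 0; add k_3 = 1/98u - 3/196v^2w + 1/98v^2 - 2/49w + 1/28 to the basis.

S(h_1,k_3): lcm = uv. S = -1/2u + 3/2v^3w - v^3 - 3/4v^2w + 4vw - 7/2v + 9/4.
  leading term u: subtract (-49)·k_3 from -1/2u + 3/2v^3w - v^3 - 3/4v^2w + 4vw - 7/2v + 9/4 → 3/2v^3w - v^3 - 3/2v^2w + 1/2v^2 + 4vw - 7/2v - 2w + 4
  leading term v^3w: no divisor's leading term divides it; move 3/2v^3w to the remainder.
  leading term v^3: no divisor's leading term divides it; move -v^3 to the remainder.
  leading term v^2w: no divisor's leading term divides it; move -3/2v^2w to the remainder.
  leading term v^2: no divisor's leading term divides it; move 1/2v^2 to the remainder.
  leading term vw: no divisor's leading term divides it; move 4vw to the remainder.
  leading term v: no divisor's leading term divides it; move -7/2v to the remainder.
  leading term w: no divisor's leading term divides it; move -2w to the remainder.
  leading term 1: no divisor's leading term divides it; move 4 to the remainder.
  remainder 3/2v^3w - v^3 - 3/2v^2w + 1/2v^2 + 4vw - 7/2v - 2w + 4 ≠ 0; add k_4 = 3/2v^3w - v^3 - 3/2v^2w + 1/2v^2 + 4vw - 7/2v - 2w + 4 to the basis.

The other S-polynomials (S(h_2,k_3), S(h_1,k_4), S(h_2,k_4), S(k_3,k_4)) all reduce to 0 modulo the current basis, so we have a Gröbner basis.
Inter-reduce: drop elements whose leading term is divisible by another's, tail-reduce, and make monic.
Reduced Gröbner basis: {u - 3/2v^2w + v^2 - 4w + 7/2, v^3w - 2/3v^3 - v^2w + 1/3v^2 + 8/3vw - 7/3v - 4/3w + 8/3}.

These coincide, so the ideals are equal.
The choice of monomial ordering does not affect the verdict — as long as both bases are computed under the same ordering, their equality decides ideal equality.

Yes, the ideals are equal.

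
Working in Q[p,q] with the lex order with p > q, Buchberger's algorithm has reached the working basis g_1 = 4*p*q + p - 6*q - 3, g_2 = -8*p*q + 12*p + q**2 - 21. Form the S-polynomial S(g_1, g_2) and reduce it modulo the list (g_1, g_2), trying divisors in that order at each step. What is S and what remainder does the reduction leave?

S(g_1, g_2) = 7/4*p + 1/8*q**2 - 3/2*q - 27/8; remainder on division = 7/4*p + 1/8*q**2 - 3/2*q - 27/8.

lcm(LM(g_1), LM(g_2)) = p*q.
S = (lcm/LT(g_1))·g_1 − (lcm/LT(g_2))·g_2 = 7/4*p + 1/8*q**2 - 3/2*q - 27/8.
Reduce S modulo (g_1, g_2) in that order:
  leading term p: no divisor's leading term divides it; move 7/4*p to the remainder.
  leading term q**2: no divisor's leading term divides it; move 1/8*q**2 to the remainder.
  leading term q: no divisor's leading term divides it; move -3/2*q to the remainder.
  leading term 1: no divisor's leading term divides it; move -27/8 to the remainder.
The remainder 7/4*p + 1/8*q**2 - 3/2*q - 27/8 is nonzero, so it would be added as the next basis element.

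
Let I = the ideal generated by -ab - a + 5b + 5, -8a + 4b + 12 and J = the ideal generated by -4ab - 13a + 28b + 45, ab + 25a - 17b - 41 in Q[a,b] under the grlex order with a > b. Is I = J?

No, the ideals differ.

For a fixed monomial order, each ideal has a unique reduced Gröbner basis; comparing bases decides equality.
Buchberger on the first generating set:
f_1 = -ab - a + 5b + 5, LT = ab.
f_2 = -8a + 4b + 12, LT = a.

S(f_1,f_2): lcm = ab. S = 1/2b^2 + a - 7/2b - 5.
  leading term b^2: no divisor's leading term divides it; move 1/2b^2 to the remainder.
  leading term a: subtract (-1/8)·f_2 from a - 7/2b - 5 → -3b - 7/2
  leading term b: no divisor's leading term divides it; move -3b to the remainder.
  leading term 1: no divisor's leading term divides it; move -7/2 to the remainder.
  remainder 1/2b^2 - 3b - 7/2 ≠ 0; add g_3 = 1/2b^2 - 3b - 7/2 to the basis.

S(f_1,g_3): lcm = ab^2. S = 7ab - 5b^2 + 7a - 5b.
  leading term ab: subtract (-7)·f_1 from 7ab - 5b^2 + 7a - 5b → -5b^2 + 30b + 35
  leading term b^2: subtract (-10)·g_3 from -5b^2 + 30b + 35 → 0
  remainder 0.

S(f_2,g_3): leading monomials are coprime, so the S-polynomial reduces to 0 (Buchberger's first criterion).
Every S-polynomial of the final basis reduces to 0, so we have a Gröbner basis.
Inter-reduce: drop elements whose leading term is divisible by another's, tail-reduce, and make monic.
Reduced Gröbner basis: {b^2 - 6b - 7, a - 1/2b - 3/2}.

Buchberger on the second generating set:
h_1 = -4ab - 13a + 28b + 45, LT = ab.
h_2 = ab + 25a - 17b - 41, LT = ab.

S(h_1,h_2): lcm = ab. S = -87/4a + 10b + 119/4.
  leading term a: no divisor's leading term divides it; move -87/4a to the remainder.
  leading term b: no divisor's leading term divides it; move 10b to the remainder.
  leading term 1: no divisor's leading term divides it; move 119/4 to the remainder.
  remainder -87/4a + 10b + 119/4 ≠ 0; add k_3 = -87/4a + 10b + 119/4 to the basis.

S(h_1,k_3): lcm = ab. S = 40/87b^2 + 13/4a - 490/87b - 45/4.
  leading term b^2: no divisor's leading term divides it; move 40/87b^2 to the remainder.
  leading term a: subtract (-13/87)·k_3 from 13/4a - 490/87b - 45/4 → -120/29b - 592/87
  leading term b: no divisor's leading term divides it; move -120/29b to the remainder.
  leading term 1: no divisor's leading term divides it; move -592/87 to the remainder.
  remainder 40/87b^2 - 120/29b - 592/87 ≠ 0; add k_4 = 40/87b^2 - 120/29b - 592/87 to the basis.

S(h_2,k_3): lcm = ab. S = 40/87b^2 + 25a - 1360/87b - 41.
  leading term b^2: subtract (1)·k_4 from 40/87b^2 + 25a - 1360/87b - 41 → 25a - 1000/87b - 2975/87
  leading term a: subtract (-100/87)·k_3 from 25a - 1000/87b - 2975/87 → 0
  remainder 0.

S(h_1,k_4): lcm = ab^2. S = 49/4ab - 7b^2 + 74/5a - 45/4b.
  leading term ab: subtract (-49/16)·h_1 from 49/4ab - 7b^2 + 74/5a - 45/4b → -7b^2 - 2001/80a + 149/2b + 2205/16
  leading term b^2: subtract (-609/40)·k_4 from -7b^2 - 2001/80a + 149/2b + 2205/16 → -2001/80a + 23/2b + 2737/80
  leading term a: subtract (23/20)·k_3 from -2001/80a + 23/2b + 2737/80 → 0
  remainder 0.

S(h_2,k_4): lcm = ab^2. S = 34ab - 17b^2 + 74/5a - 41b.
  leading term ab: subtract (-17/2)·h_1 from 34ab - 17b^2 + 74/5a - 41b → -17b^2 - 957/10a + 197b + 765/2
  leading term b^2: subtract (-1479/40)·k_4 from -17b^2 - 957/10a + 197b + 765/2 → -957/10a + 44b + 1309/10
  leading term a: subtract (22/5)·k_3 from -957/10a + 44b + 1309/10 → 0
  remainder 0.

S(k_3,k_4): leading monomials are coprime, so the S-polynomial reduces to 0 (Buchberger's first criterion).
Every S-polynomial of the final basis reduces to 0, so we have a Gröbner basis.
Inter-reduce: drop elements whose leading term is divisible by another's, tail-reduce, and make monic.
Reduced Gröbner basis: {b^2 - 9b - 74/5, a - 40/87b - 119/87}.

These differ, so the ideals are not equal.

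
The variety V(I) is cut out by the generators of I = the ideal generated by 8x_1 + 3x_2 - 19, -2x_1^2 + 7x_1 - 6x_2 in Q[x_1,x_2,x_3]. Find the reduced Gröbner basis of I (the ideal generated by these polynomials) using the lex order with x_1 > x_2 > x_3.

Buchberger's algorithm terminates because the ascending chain of leading-term ideals stabilizes.

f_1 = 8x_1 + 3x_2 - 19, LT = x_1.
f_2 = -2x_1^2 + 7x_1 - 6x_2, LT = x_1^2.

S(f_1,f_2): lcm = x_1^2. S = 3/8x_1x_2 + 9/8x_1 - 3x_2.
  leading term x_1x_2: subtract (3/64x_2)·f_1 from 3/8x_1x_2 + 9/8x_1 - 3x_2 → 9/8x_1 - 9/64x_2^2 - 135/64x_2
  leading term x_1: subtract (9/64)·f_1 from 9/8x_1 - 9/64x_2^2 - 135/64x_2 → -9/64x_2^2 - 81/32x_2 + 171/64
  leading term x_2^2: no divisor's leading term divides it; move -9/64x_2^2 to the remainder.
  leading term x_2: no divisor's leading term divides it; move -81/32x_2 to the remainder.
  leading term 1: no divisor's leading term divides it; move 171/64 to the remainder.
  remainder -9/64x_2^2 - 81/32x_2 + 171/64 ≠ 0; add g_3 = -9/64x_2^2 - 81/32x_2 + 171/64 to the basis.

S(f_1,g_3): leading monomials are coprime, so the S-polynomial reduces to 0 (Buchberger's first criterion).
S(f_2,g_3): leading monomials are coprime, so the S-polynomial reduces to 0 (Buchberger's first criterion).
Every S-polynomial of the final basis reduces to 0, so we have a Gröbner basis.
Inter-reduce: drop elements whose leading term is divisible by another's, tail-reduce, and make monic.

G = {x_1 + 3/8x_2 - 19/8, x_2^2 + 18x_2 - 19}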